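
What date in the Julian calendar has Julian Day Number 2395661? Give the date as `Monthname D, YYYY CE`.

The Gregorian equivalent of JDN 2395661 is 30 December 1846.
In the Julian calendar that day is December 18, 1846 CE.

December 18, 1846 CE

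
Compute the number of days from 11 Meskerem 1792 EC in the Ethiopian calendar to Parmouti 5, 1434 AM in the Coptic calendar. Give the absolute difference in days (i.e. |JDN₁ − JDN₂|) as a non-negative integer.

29747

JDN of the first date = 2378394.
JDN of the second date = 2348647.
|2348647 − 2378394| = 29747.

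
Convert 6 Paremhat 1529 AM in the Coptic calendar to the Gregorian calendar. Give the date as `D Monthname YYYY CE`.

14 March 1813 CE

Both dates share Julian Day Number 2383317; in the Gregorian calendar that is 14 March 1813 CE.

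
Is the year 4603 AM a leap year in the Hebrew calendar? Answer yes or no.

Hebrew year 4603 is year 5 of its 19-year Metonic cycle; leap years are at positions 3, 6, 8, 11, 14, 17, 19, so it is a common year (12 months).

no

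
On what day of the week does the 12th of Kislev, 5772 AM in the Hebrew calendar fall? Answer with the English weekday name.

Equivalently 8 December 2011 Gregorian, JDN 2455904.
2455904 ≡ 3 (mod 7); counting from Monday = 0 gives Thursday.

Thursday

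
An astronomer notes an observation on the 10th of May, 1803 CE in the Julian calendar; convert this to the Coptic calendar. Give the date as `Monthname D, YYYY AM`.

Both dates share Julian Day Number 2379733; in the Coptic calendar that is 15 Pashons 1519 AM.

Pashons 15, 1519 AM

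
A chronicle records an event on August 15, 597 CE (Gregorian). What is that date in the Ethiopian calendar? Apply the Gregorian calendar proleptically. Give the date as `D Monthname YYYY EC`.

Julian Day Number of the source date = 1939337.
Converting JDN 1939337 to the Ethiopian calendar gives 20 Nehase 589 EC.

20 Nehase 589 EC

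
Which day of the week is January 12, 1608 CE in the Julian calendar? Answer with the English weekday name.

Equivalently 22 January 1608 Gregorian, JDN 2308391.
Since JDN mod 7 = 1 (0 = Monday), the day is Tuesday.

Tuesday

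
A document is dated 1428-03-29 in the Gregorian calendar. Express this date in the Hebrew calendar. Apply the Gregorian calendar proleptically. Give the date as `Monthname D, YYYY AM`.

Julian Day Number of the source date = 2242714.
Converting JDN 2242714 to the Hebrew calendar gives 3 Nisan 5188 AM.

Nisan 3, 5188 AM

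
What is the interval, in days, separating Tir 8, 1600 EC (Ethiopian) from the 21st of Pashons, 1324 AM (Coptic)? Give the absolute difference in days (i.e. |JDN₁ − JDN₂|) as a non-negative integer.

JDN of the first date = 2308383.
JDN of the second date = 2308516.
|2308516 − 2308383| = 133.

133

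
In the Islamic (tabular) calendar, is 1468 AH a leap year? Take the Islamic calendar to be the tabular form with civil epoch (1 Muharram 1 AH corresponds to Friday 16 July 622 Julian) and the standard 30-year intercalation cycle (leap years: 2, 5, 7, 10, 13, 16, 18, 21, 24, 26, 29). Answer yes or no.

no

Year 1468 AH is year 28 of its 30-year cycle; leap positions are 2, 5, 7, 10, 13, 16, 18, 21, 24, 26, 29, so it is a common year (354 days).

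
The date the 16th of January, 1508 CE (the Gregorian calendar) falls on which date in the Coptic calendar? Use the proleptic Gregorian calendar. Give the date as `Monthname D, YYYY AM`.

Tobi 10, 1224 AM

Julian Day Number of the source date = 2271860.
Converting JDN 2271860 to the Coptic calendar gives 10 Tobi 1224 AM.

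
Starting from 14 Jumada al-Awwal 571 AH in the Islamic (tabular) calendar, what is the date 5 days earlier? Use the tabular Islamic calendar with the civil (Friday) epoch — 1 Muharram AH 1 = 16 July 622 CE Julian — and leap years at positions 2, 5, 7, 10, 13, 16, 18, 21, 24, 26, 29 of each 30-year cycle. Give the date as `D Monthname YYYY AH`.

9 Jumada al-Awwal 571 AH

JDN of 14 Jumada al-Awwal 571 AH = 2150560.
2150560 − 5 = 2150555.
JDN 2150555 in the tabular Islamic calendar is 9 Jumada al-Awwal 571 AH.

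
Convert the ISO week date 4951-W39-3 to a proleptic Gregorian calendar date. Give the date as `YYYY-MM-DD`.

ISO week 1 of 4951 is the week containing the first Thursday of 4951.
Week 39, day 3 (Wednesday) lands on 4951-09-29.

4951-09-29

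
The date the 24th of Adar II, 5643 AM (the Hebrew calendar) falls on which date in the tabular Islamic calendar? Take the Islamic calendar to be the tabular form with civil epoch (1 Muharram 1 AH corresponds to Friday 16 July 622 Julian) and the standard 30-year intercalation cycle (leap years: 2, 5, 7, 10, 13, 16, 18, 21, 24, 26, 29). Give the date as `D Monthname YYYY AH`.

The source date corresponds to 2 April 1883 in the Gregorian calendar (JDN 2408903).
That day falls on 24 Jumada al-Awwal 1300 AH in the tabular Islamic calendar.

24 Jumada al-Awwal 1300 AH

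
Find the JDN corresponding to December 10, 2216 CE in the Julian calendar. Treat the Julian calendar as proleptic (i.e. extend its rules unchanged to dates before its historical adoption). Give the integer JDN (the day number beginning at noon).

Equivalently 25 December 2216 (Gregorian).
JDN 2299161 is 15 October 1582 CE (Gregorian); the target day is +231635 days from there, so JDN = 2530796.

2530796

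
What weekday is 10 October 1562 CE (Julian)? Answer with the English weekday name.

Saturday

In the proleptic Gregorian calendar this is 20 October 1562 (JDN 2291861).
2291861 ≡ 5 (mod 7); counting from Monday = 0 gives Saturday.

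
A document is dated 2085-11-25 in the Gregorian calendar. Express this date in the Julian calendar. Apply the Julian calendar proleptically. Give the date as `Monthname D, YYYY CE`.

For dates in this range the Gregorian date is 13 days ahead of the Julian.
25 November 2085 Gregorian − 13 days → 12 November 2085 Julian.

November 12, 2085 CE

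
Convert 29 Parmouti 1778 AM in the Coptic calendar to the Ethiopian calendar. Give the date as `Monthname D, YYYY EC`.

The source date corresponds to 7 May 2062 in the Gregorian calendar (JDN 2474317).
That day falls on 29 Miyazya 2054 EC in the Ethiopian calendar.

Miyazya 29, 2054 EC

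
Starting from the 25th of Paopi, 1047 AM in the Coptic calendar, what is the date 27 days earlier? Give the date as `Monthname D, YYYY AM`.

The starting date is JDN 2207135; 2207135 − 27 = 2207108.
JDN 2207108 corresponds to Thout 28, 1047 AM.

Thout 28, 1047 AM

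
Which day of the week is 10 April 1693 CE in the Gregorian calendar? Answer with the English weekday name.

Friday

2339516 ≡ 4 (mod 7); counting from Monday = 0 gives Friday.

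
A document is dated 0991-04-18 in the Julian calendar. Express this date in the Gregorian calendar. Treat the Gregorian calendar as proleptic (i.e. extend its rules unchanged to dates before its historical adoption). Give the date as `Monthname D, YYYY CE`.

For dates in this range the Gregorian date is 5 days ahead of the Julian.
18 April 991 Julian + 5 days → 23 April 991 Gregorian.

April 23, 991 CE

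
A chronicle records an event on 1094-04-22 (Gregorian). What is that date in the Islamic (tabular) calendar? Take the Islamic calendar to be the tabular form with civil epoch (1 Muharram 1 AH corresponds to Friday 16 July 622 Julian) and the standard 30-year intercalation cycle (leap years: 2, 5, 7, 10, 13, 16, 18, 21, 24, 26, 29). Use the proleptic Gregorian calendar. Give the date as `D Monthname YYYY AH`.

Julian Day Number of the source date = 2120747.
Converting JDN 2120747 to the tabular Islamic calendar gives 27 Rabi' al-Awwal 487 AH.

27 Rabi' al-Awwal 487 AH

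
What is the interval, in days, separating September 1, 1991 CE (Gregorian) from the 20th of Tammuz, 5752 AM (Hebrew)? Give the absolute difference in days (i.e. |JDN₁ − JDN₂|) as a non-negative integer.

324

First date → JDN 2448501; second date → JDN 2448825.
The interval is |2448501 − 2448825| = 324 days.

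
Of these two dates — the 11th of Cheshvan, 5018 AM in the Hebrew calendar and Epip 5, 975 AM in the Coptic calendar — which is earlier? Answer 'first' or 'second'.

The two dates have Julian Day Numbers 2180470 and 2181087 respectively.
Since 2180470 < 2181087, the first date comes first.

first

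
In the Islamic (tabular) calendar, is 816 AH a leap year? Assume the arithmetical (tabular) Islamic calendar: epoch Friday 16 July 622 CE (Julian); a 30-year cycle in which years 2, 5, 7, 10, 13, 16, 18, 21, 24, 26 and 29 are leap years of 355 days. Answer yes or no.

no

Year 816 AH is year 6 of its 30-year cycle; leap positions are 2, 5, 7, 10, 13, 16, 18, 21, 24, 26, 29, so it is a common year (354 days).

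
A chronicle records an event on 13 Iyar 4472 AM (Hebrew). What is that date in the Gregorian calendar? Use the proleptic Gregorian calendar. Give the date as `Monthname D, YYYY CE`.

April 28, 712 CE

Both dates share Julian Day Number 1981230; in the Gregorian calendar that is 28 April 712 CE.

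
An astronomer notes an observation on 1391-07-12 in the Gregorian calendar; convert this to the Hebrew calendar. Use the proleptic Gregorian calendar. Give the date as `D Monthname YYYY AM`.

Julian Day Number of the source date = 2229305.
Converting JDN 2229305 to the Hebrew calendar gives 2 Av 5151 AM.

2 Av 5151 AM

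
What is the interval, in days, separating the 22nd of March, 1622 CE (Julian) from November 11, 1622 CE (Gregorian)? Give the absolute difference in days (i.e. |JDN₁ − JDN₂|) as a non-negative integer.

224

First date → JDN 2313574; second date → JDN 2313798.
The interval is |2313574 − 2313798| = 224 days.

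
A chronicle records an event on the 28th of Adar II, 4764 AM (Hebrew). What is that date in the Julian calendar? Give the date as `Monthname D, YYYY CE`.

The source date corresponds to 29 March 1004 in the proleptic Gregorian calendar (JDN 2087851).
That day falls on 23 March 1004 CE in the Julian calendar.

March 23, 1004 CE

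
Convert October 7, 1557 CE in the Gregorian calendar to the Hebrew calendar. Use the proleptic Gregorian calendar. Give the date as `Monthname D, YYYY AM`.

Both dates share Julian Day Number 2290022; in the Hebrew calendar that is 3 Cheshvan 5318 AM.

Cheshvan 3, 5318 AM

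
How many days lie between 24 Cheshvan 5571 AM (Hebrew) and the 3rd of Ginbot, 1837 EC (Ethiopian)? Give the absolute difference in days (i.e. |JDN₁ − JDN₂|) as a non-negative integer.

First date → JDN 2382473; second date → JDN 2395062.
The interval is |2382473 − 2395062| = 12589 days.

12589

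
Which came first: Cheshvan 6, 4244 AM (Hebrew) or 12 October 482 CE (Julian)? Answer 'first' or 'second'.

The two dates have Julian Day Numbers 1897770 and 1897393 respectively.
Since 1897393 < 1897770, the second date comes first.

second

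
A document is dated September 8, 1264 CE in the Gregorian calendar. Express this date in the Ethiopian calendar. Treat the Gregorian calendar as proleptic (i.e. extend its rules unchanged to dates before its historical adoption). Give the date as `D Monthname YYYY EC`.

4 Meskerem 1257 EC

Julian Day Number of the source date = 2182978.
Converting JDN 2182978 to the Ethiopian calendar gives 4 Meskerem 1257 EC.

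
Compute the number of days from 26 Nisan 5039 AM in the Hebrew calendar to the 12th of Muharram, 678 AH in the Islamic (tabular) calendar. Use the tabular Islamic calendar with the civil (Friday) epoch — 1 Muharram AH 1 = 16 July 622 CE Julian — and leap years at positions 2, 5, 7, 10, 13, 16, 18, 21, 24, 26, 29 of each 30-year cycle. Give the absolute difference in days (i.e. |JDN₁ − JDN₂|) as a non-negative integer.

45

First date → JDN 2188312; second date → JDN 2188357.
The interval is |2188312 − 2188357| = 45 days.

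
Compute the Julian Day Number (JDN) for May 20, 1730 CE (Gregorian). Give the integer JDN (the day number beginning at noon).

2353069

JDN 2299161 is 15 October 1582 CE (Gregorian); the target day is +53908 days from there, so JDN = 2353069.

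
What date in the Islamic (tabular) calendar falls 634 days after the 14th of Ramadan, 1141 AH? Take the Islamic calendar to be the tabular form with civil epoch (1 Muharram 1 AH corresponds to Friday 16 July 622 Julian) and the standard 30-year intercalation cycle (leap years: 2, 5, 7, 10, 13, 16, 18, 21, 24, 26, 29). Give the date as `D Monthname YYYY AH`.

The starting date is JDN 2352667; 2352667 + 634 = 2353301.
JDN 2353301 corresponds to 27 Jumada al-Thani 1143 AH.

27 Jumada al-Thani 1143 AH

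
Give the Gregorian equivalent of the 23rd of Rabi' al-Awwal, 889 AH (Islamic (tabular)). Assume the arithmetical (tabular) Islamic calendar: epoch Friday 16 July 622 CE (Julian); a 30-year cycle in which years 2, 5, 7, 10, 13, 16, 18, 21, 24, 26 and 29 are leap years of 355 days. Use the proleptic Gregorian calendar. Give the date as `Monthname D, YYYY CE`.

April 29, 1484 CE

Julian Day Number of the source date = 2263199.
Converting JDN 2263199 to the Gregorian calendar gives 29 April 1484 CE.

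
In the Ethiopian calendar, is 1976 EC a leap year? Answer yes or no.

1976 mod 4 = 0; in the Ethiopian calendar a year is leap when year mod 4 = 3, so it is a common year.

no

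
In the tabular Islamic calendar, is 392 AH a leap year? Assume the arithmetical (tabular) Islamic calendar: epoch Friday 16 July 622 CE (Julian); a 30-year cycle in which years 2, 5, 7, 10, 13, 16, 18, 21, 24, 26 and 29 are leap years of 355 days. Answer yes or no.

Year 392 AH is year 2 of its 30-year cycle; leap positions are 2, 5, 7, 10, 13, 16, 18, 21, 24, 26, 29, so it is a leap year (355 days).

yes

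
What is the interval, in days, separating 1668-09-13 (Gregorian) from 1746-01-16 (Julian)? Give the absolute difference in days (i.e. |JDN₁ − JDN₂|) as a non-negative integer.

First date → JDN 2330541; second date → JDN 2358800.
The interval is |2330541 − 2358800| = 28259 days.

28259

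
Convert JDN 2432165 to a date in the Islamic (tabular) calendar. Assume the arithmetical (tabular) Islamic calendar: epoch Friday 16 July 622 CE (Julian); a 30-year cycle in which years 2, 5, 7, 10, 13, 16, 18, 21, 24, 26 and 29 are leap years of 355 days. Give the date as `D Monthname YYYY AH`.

JDN 2432165 is 10 December 1946 in the Gregorian calendar.
In the tabular Islamic calendar that day is 16 Muharram 1366 AH.

16 Muharram 1366 AH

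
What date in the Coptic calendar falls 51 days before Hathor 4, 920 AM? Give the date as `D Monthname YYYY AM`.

JDN of Hathor 4, 920 AM = 2160758.
2160758 − 51 = 2160707.
JDN 2160707 in the Coptic calendar is 13 Thout 920 AM.

13 Thout 920 AM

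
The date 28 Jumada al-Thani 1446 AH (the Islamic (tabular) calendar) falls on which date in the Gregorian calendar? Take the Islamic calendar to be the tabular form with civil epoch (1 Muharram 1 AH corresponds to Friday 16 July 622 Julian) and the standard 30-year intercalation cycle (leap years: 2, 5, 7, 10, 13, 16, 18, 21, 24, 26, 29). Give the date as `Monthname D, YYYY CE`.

December 30, 2024 CE

Both dates share Julian Day Number 2460675; in the Gregorian calendar that is 30 December 2024 CE.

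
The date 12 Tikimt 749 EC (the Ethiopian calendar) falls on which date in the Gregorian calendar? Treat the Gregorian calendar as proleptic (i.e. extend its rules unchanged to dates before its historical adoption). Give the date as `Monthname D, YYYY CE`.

October 13, 756 CE

Both dates share Julian Day Number 1997469; in the Gregorian calendar that is 13 October 756 CE.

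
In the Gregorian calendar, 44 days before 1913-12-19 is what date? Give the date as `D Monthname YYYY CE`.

5 November 1913 CE

The starting date is JDN 2420121; 2420121 − 44 = 2420077.
JDN 2420077 corresponds to 5 November 1913 CE.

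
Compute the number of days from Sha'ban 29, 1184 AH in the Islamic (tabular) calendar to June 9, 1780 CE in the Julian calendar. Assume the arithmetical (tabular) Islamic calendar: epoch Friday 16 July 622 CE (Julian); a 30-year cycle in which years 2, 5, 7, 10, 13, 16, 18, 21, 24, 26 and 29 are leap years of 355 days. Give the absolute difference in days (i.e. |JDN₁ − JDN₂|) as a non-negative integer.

3472

First date → JDN 2367891; second date → JDN 2371363.
The interval is |2367891 − 2371363| = 3472 days.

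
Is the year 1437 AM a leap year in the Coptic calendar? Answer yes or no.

1437 mod 4 = 1; in the Coptic calendar a year is leap when year mod 4 = 3, so it is a common year.

no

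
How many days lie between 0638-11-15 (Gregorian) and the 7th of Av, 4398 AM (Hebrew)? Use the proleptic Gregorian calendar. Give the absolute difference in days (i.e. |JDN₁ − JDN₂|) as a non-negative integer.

JDN of the first date = 1954403.
JDN of the second date = 1954291.
|1954291 − 1954403| = 112.

112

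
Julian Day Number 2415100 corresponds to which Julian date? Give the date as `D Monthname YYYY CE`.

The Gregorian equivalent of JDN 2415100 is 21 March 1900.
In the Julian calendar that day is 8 March 1900 CE.

8 March 1900 CE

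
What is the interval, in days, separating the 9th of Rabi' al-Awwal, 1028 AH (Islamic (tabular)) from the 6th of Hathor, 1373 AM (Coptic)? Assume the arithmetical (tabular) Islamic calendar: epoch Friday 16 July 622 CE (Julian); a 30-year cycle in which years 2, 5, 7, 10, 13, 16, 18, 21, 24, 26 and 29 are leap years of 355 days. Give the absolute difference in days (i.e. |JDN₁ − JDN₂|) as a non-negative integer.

JDN of the first date = 2312442.
JDN of the second date = 2326218.
|2326218 − 2312442| = 13776.

13776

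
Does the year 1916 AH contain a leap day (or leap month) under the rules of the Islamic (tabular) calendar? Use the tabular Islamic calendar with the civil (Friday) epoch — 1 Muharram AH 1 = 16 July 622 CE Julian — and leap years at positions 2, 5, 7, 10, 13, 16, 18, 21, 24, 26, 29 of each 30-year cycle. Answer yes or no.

Year 1916 AH is year 26 of its 30-year cycle; leap positions are 2, 5, 7, 10, 13, 16, 18, 21, 24, 26, 29, so it is a leap year (355 days).

yes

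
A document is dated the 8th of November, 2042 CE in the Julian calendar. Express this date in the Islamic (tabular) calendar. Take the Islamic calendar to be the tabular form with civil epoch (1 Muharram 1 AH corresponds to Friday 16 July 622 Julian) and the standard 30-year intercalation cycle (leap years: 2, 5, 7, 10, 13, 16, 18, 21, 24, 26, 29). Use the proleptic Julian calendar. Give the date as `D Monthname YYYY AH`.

Both dates share Julian Day Number 2467210; in the tabular Islamic calendar that is 8 Dhu al-Hijjah 1464 AH.

8 Dhu al-Hijjah 1464 AH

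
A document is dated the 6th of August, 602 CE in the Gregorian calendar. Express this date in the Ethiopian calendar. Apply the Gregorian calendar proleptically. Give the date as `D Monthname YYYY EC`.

10 Nehase 594 EC

Julian Day Number of the source date = 1941153.
Converting JDN 1941153 to the Ethiopian calendar gives 10 Nehase 594 EC.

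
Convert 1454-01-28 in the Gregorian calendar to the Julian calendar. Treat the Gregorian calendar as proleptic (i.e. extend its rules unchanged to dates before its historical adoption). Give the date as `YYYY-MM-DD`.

For dates in this range the Gregorian date is 9 days ahead of the Julian.
28 January 1454 Gregorian − 9 days → 19 January 1454 Julian.

1454-01-19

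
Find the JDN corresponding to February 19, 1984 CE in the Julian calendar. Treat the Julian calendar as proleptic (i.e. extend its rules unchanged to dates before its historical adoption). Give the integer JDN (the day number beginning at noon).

Equivalently 3 March 1984 (Gregorian).
JDN 2451545 is 1 January 2000 CE (Gregorian); the target day is −5782 days from there, so JDN = 2445763.

2445763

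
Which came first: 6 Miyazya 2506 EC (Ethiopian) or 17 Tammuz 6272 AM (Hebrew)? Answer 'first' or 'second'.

Converting both to JDN: 2639387 vs 2638732; the smaller is the second.

second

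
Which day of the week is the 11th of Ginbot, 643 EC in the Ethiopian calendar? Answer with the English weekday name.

In the proleptic Gregorian calendar this is 9 May 651 (JDN 1958961).
Since JDN mod 7 = 4 (0 = Monday), the day is Friday.

Friday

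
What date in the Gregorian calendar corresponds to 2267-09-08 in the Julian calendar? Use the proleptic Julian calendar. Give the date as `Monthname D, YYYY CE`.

September 23, 2267 CE

The Julian–Gregorian offset here is 15 days (Julian trailing).
8 September 2267 Julian + 15 days → 23 September 2267 Gregorian.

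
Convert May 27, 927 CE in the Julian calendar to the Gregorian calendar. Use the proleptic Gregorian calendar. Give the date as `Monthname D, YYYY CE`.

At this point the Julian calendar is 5 days behind the Gregorian.
27 May 927 Julian + 5 days → 1 June 927 Gregorian.

June 1, 927 CE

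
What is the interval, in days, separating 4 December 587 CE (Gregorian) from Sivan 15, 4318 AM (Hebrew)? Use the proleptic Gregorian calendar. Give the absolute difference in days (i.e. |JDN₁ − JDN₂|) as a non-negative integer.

JDN of the first date = 1935795.
JDN of the second date = 1925006.
|1925006 − 1935795| = 10789.

10789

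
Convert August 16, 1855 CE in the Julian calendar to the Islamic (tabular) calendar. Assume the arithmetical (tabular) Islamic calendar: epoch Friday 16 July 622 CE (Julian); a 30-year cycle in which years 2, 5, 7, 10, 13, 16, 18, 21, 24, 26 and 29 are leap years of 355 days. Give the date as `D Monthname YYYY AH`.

14 Dhu al-Hijjah 1271 AH

Julian Day Number of the source date = 2398824.
Converting JDN 2398824 to the tabular Islamic calendar gives 14 Dhu al-Hijjah 1271 AH.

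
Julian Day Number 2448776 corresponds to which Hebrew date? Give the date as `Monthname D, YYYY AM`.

The Gregorian equivalent of JDN 2448776 is 2 June 1992.
In the Hebrew calendar that day is Sivan 1, 5752 AM.

Sivan 1, 5752 AM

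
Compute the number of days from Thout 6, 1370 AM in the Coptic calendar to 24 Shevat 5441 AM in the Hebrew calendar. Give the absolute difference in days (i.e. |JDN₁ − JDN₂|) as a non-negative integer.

JDN of the first date = 2325062.
JDN of the second date = 2335076.
|2335076 − 2325062| = 10014.

10014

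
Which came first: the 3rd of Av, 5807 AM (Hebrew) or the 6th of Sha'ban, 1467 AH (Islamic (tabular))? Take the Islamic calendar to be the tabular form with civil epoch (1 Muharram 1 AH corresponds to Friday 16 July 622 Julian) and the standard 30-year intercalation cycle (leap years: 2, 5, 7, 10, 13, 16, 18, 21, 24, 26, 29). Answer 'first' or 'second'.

second

First date → JDN 2468918; second date → JDN 2468154.
JDN 2468154 < JDN 2468918, so the second date is earlier.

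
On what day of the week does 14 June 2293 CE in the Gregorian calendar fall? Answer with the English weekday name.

Wednesday

Since JDN mod 7 = 2 (0 = Monday), the day is Wednesday.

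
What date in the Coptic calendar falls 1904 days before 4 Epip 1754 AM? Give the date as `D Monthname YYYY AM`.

16 Parmouti 1749 AM

The starting date is JDN 2465616; 2465616 − 1904 = 2463712.
JDN 2463712 corresponds to 16 Parmouti 1749 AM.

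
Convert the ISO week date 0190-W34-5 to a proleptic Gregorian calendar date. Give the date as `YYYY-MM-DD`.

0190-08-27

ISO week 1 of 190 is the week containing the first Thursday of 190.
Week 34, day 5 (Friday) lands on 0190-08-27.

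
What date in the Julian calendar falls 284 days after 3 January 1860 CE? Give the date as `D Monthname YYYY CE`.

The starting date is JDN 2400425; 2400425 + 284 = 2400709.
JDN 2400709 corresponds to 13 October 1860 CE.

13 October 1860 CE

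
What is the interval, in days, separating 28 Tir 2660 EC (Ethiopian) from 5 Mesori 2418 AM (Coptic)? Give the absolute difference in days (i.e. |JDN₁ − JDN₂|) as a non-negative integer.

First date → JDN 2695568; second date → JDN 2708173.
The interval is |2695568 − 2708173| = 12605 days.

12605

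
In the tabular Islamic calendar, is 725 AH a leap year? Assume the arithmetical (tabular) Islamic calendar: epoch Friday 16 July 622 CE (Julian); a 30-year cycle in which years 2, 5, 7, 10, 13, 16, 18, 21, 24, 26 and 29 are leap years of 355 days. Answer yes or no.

Year 725 AH is year 5 of its 30-year cycle; leap positions are 2, 5, 7, 10, 13, 16, 18, 21, 24, 26, 29, so it is a leap year (355 days).

yes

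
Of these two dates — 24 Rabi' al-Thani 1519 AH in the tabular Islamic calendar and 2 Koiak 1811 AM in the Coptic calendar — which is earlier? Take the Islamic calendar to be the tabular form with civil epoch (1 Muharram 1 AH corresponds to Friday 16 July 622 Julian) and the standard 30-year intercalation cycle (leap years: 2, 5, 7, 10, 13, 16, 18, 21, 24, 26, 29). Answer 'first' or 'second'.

second

The two dates have Julian Day Numbers 2486481 and 2486223 respectively.
Since 2486223 < 2486481, the second date comes first.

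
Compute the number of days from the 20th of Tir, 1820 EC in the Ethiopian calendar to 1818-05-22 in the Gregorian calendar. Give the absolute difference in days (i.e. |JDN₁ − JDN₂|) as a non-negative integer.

3538

JDN of the first date = 2388750.
JDN of the second date = 2385212.
|2385212 − 2388750| = 3538.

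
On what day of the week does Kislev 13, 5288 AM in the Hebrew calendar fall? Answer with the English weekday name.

In the proleptic Gregorian calendar this is 16 November 1527 (JDN 2279104).
2279104 ≡ 2 (mod 7); counting from Monday = 0 gives Wednesday.

Wednesday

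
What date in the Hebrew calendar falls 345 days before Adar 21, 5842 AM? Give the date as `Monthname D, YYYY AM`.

JDN of Adar 21, 5842 AM = 2481576.
2481576 − 345 = 2481231.
JDN 2481231 in the Hebrew calendar is Nisan 2, 5841 AM.

Nisan 2, 5841 AM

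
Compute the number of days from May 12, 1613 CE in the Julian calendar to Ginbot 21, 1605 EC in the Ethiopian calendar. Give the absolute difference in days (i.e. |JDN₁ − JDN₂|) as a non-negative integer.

4

First date → JDN 2310338; second date → JDN 2310342.
The interval is |2310338 − 2310342| = 4 days.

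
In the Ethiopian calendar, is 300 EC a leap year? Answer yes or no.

no

300 mod 4 = 0; in the Ethiopian calendar a year is leap when year mod 4 = 3, so it is a common year.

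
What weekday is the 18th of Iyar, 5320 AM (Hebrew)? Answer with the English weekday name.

Equivalently 24 May 1560 Gregorian, JDN 2290982.
Since JDN mod 7 = 1 (0 = Monday), the day is Tuesday.

Tuesday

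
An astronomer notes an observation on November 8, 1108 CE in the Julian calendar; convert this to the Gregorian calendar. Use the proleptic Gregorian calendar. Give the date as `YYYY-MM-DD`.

At this point the Julian calendar is 7 days behind the Gregorian.
8 November 1108 Julian + 7 days → 15 November 1108 Gregorian.

1108-11-15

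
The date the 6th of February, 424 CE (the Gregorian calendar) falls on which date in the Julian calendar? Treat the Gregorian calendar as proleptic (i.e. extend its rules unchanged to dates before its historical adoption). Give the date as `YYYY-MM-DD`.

At this point the Julian calendar is 1 day behind the Gregorian.
6 February 424 Gregorian − 1 day → 5 February 424 Julian.

0424-02-05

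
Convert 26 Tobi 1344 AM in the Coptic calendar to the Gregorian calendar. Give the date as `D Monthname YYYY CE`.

Julian Day Number of the source date = 2315706.
Converting JDN 2315706 to the Gregorian calendar gives 1 February 1628 CE.

1 February 1628 CE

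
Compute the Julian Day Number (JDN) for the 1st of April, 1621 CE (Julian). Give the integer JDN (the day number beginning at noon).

2313219

Equivalently 11 April 1621 (Gregorian).
JDN 2451545 is 1 January 2000 CE (Gregorian); the target day is −138326 days from there, so JDN = 2313219.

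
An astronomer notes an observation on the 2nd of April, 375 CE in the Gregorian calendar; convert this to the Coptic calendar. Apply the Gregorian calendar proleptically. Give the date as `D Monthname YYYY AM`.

6 Parmouti 91 AM

Julian Day Number of the source date = 1858117.
Converting JDN 1858117 to the Coptic calendar gives 6 Parmouti 91 AM.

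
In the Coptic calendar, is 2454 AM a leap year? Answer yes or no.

no

2454 mod 4 = 2; in the Coptic calendar a year is leap when year mod 4 = 3, so it is a common year.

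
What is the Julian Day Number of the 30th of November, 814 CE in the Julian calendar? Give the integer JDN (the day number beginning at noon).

2018705

In the proleptic Gregorian calendar the same day is 4 December 814.
JDN 2400001 is 17 November 1858 CE (Gregorian), MJD 0; the target day is −381296 days from there, so JDN = 2018705.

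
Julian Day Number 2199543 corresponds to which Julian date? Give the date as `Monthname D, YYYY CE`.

The proleptic Gregorian equivalent of JDN 2199543 is 16 January 1310.
In the Julian calendar that day is January 8, 1310 CE.

January 8, 1310 CE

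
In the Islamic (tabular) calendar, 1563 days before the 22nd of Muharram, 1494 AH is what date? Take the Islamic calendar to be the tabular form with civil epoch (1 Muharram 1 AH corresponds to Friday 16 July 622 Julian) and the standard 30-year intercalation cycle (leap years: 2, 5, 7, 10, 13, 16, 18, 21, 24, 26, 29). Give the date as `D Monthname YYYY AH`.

The starting date is JDN 2477530; 2477530 − 1563 = 2475967.
JDN 2475967 corresponds to 23 Sha'ban 1489 AH.

23 Sha'ban 1489 AH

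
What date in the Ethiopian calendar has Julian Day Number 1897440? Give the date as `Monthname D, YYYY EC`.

Tahsas 2, 475 EC

JDN 1897440 is 29 November 482 in the proleptic Gregorian calendar.
In the Ethiopian calendar that day is Tahsas 2, 475 EC.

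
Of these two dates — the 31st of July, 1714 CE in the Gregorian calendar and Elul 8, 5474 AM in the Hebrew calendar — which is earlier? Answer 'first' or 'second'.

first

First date → JDN 2347297; second date → JDN 2347316.
JDN 2347297 < JDN 2347316, so the first date is earlier.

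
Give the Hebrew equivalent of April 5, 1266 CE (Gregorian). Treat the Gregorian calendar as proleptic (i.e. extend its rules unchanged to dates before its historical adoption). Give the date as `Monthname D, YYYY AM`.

Nisan 21, 5026 AM

Both dates share Julian Day Number 2183552; in the Hebrew calendar that is 21 Nisan 5026 AM.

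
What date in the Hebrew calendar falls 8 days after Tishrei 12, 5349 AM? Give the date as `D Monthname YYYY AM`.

20 Tishrei 5349 AM

The starting date is JDN 2301341; 2301341 + 8 = 2301349.
JDN 2301349 corresponds to 20 Tishrei 5349 AM.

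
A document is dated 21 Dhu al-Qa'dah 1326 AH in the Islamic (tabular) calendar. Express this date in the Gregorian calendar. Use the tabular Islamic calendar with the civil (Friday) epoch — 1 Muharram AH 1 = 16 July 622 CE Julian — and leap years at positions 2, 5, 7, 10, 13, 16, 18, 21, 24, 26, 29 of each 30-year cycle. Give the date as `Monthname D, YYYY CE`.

December 15, 1908 CE

Both dates share Julian Day Number 2418291; in the Gregorian calendar that is 15 December 1908 CE.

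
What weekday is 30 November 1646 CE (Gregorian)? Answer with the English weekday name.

JDN 2322583 mod 7 = 4, and JDN 0 was a Monday, so this is a Friday.

Friday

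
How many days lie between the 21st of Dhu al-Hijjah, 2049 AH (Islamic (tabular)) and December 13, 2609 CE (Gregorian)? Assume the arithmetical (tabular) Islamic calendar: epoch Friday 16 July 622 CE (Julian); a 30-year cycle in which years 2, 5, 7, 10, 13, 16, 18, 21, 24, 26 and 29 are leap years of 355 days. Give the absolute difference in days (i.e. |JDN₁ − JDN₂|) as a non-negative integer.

JDN of the first date = 2674528.
JDN of the second date = 2674324.
|2674324 − 2674528| = 204.

204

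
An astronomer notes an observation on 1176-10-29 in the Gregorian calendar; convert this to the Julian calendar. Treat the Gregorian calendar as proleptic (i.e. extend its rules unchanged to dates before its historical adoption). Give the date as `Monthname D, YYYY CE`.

October 22, 1176 CE

For dates in this range the Gregorian date is 7 days ahead of the Julian.
29 October 1176 Gregorian − 7 days → 22 October 1176 Julian.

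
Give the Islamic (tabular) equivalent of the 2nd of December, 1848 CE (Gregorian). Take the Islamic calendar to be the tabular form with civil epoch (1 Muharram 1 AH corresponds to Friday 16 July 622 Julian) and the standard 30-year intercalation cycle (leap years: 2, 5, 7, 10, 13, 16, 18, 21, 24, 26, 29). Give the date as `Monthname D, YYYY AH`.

Muharram 6, 1265 AH

Both dates share Julian Day Number 2396364; in the tabular Islamic calendar that is 6 Muharram 1265 AH.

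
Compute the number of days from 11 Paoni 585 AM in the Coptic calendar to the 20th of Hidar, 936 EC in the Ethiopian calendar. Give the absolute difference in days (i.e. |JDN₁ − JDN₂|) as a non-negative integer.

First date → JDN 2038616; second date → JDN 2065809.
The interval is |2038616 − 2065809| = 27193 days.

27193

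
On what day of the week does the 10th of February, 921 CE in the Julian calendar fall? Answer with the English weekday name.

Saturday

Equivalently 15 February 921 Gregorian, JDN 2057494.
2057494 ≡ 5 (mod 7); counting from Monday = 0 gives Saturday.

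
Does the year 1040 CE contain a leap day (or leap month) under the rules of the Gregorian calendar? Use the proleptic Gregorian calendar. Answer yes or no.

yes

1040 is divisible by 4 and not by 100, so it is a leap year.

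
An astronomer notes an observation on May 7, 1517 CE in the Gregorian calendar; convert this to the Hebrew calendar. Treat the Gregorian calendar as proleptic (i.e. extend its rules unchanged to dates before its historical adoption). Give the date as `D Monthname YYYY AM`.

5 Iyar 5277 AM

Julian Day Number of the source date = 2275259.
Converting JDN 2275259 to the Hebrew calendar gives 5 Iyar 5277 AM.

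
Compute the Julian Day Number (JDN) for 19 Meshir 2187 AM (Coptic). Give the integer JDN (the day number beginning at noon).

In the Gregorian calendar the same day is 1 March 2471.
JDN 2400001 is 17 November 1858 CE (Gregorian), MJD 0; the target day is +223633 days from there, so JDN = 2623634.

2623634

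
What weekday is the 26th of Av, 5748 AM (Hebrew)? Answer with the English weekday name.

Tuesday

Equivalently 9 August 1988 Gregorian, JDN 2447383.
2447383 ≡ 1 (mod 7); counting from Monday = 0 gives Tuesday.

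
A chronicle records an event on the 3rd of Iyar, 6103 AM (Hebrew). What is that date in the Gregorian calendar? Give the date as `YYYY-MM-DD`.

Both dates share Julian Day Number 2576940; in the Gregorian calendar that is 28 April 2343 CE.

2343-04-28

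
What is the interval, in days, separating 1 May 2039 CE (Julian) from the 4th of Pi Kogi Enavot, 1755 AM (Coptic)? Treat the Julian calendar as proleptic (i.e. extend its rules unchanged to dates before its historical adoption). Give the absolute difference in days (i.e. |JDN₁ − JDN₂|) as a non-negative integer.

118

JDN of the first date = 2465923.
JDN of the second date = 2466041.
|2466041 − 2465923| = 118.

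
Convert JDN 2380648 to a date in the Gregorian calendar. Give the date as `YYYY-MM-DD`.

1805-11-22

JDN 2451545 is 1 Jan 2000; 2380648 is −70897 days from there.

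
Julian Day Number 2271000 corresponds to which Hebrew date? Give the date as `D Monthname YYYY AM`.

29 Elul 5265 AM

JDN 2271000 is 8 September 1505 in the proleptic Gregorian calendar.
In the Hebrew calendar that day is 29 Elul 5265 AM.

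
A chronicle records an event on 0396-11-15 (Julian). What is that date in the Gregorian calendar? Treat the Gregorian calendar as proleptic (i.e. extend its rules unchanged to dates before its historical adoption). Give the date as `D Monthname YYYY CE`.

16 November 396 CE

The Julian–Gregorian offset here is 1 day (Julian trailing).
15 November 396 Julian + 1 day → 16 November 396 Gregorian.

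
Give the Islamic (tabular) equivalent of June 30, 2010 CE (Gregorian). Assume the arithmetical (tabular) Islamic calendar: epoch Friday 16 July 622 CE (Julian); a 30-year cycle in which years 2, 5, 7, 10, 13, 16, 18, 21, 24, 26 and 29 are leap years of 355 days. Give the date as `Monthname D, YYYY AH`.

Both dates share Julian Day Number 2455378; in the tabular Islamic calendar that is 18 Rajab 1431 AH.

Rajab 18, 1431 AH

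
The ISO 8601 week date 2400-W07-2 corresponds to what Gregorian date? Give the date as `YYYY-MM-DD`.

ISO week 1 of 2400 is the week containing the first Thursday of 2400.
Week 7, day 2 (Tuesday) lands on 2400-02-15.

2400-02-15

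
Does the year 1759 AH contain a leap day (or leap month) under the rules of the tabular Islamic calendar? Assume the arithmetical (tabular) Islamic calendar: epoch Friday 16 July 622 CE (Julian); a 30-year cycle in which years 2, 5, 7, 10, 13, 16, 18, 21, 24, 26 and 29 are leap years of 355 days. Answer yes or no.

Year 1759 AH is year 19 of its 30-year cycle; leap positions are 2, 5, 7, 10, 13, 16, 18, 21, 24, 26, 29, so it is a common year (354 days).

no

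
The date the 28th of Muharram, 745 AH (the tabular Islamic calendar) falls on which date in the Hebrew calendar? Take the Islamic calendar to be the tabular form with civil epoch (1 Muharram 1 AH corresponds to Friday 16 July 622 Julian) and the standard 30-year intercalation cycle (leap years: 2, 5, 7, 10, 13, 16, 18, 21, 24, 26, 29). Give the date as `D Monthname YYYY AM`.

29 Sivan 5104 AM

Julian Day Number of the source date = 2212116.
Converting JDN 2212116 to the Hebrew calendar gives 29 Sivan 5104 AM.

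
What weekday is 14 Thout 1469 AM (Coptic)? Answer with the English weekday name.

Friday

Equivalently 22 September 1752 Gregorian, JDN 2361230.
2361230 ≡ 4 (mod 7); counting from Monday = 0 gives Friday.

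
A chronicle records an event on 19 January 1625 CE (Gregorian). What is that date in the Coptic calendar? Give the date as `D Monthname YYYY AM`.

14 Tobi 1341 AM

Julian Day Number of the source date = 2314598.
Converting JDN 2314598 to the Coptic calendar gives 14 Tobi 1341 AM.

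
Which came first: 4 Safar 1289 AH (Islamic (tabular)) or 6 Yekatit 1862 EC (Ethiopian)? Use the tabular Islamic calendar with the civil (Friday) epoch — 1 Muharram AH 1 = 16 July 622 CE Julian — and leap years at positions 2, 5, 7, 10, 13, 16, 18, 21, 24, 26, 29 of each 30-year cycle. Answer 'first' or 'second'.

second

The two dates have Julian Day Numbers 2404897 and 2404106 respectively.
Since 2404106 < 2404897, the second date comes first.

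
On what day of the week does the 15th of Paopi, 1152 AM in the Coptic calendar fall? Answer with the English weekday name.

Thursday

Equivalently 22 October 1435 Gregorian, JDN 2245477.
JDN 2245477 mod 7 = 3, and JDN 0 was a Monday, so this is a Thursday.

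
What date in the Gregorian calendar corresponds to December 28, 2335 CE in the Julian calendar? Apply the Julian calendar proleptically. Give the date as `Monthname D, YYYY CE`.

January 13, 2336 CE

For dates in this range the Gregorian date is 16 days ahead of the Julian.
28 December 2335 Julian + 16 days → 13 January 2336 Gregorian.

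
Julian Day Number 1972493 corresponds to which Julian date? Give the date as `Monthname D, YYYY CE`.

May 23, 688 CE

The proleptic Gregorian equivalent of JDN 1972493 is 26 May 688.
In the Julian calendar that day is May 23, 688 CE.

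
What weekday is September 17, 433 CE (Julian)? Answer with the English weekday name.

Sunday

This is JDN 1879471 (18 September 433 Gregorian).
JDN 1879471 mod 7 = 6, and JDN 0 was a Monday, so this is a Sunday.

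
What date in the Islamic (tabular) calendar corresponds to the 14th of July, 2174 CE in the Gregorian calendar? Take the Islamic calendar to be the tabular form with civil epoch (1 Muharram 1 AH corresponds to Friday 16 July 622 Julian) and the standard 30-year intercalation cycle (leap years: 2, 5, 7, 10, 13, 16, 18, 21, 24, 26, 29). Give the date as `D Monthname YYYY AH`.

Julian Day Number of the source date = 2515292.
Converting JDN 2515292 to the tabular Islamic calendar gives 14 Sha'ban 1600 AH.

14 Sha'ban 1600 AH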